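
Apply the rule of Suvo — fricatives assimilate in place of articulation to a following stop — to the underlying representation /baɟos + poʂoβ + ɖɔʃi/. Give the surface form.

The rule targets /s/ (voiceless alveolar fricative), which sits before the trigger /p/ (bilabial).
Changing only its place to bilabial gives [ɸ] — the voiceless bilabial fricative.
At the second juncture, /β/ likewise becomes [ʐ] adjacent to /ɖ/.

[baɟoɸpoʂoʐɖɔʃi]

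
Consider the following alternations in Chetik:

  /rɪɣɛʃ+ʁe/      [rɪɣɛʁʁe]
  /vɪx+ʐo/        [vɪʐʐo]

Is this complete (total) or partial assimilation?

The segment that alternates is /ʃ/, which surfaces as [ʁ] when adjacent to /ʁ/.
The output [ʁ] is identical to the trigger /ʁ/ — every feature (place, manner, voicing) has been copied — so this is total assimilation.
The remaining alternation confirms this: /x/ → [ʐ] before /ʐ/ — in each case the output is a copy of the following consonant.

total assimilation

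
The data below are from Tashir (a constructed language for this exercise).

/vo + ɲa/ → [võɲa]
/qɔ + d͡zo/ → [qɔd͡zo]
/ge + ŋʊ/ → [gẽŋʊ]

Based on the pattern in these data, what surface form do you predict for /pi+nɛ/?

The data show regressive nasality assimilation (vowel nasalisation): /o/ → [õ] before /ɲ/; /e/ → [ẽ] before /ŋ/ — a vowel is nasalised by an immediately following nasal consonant.
No change occurs in [qɔd͡zo] because the vowel at the boundary is adjacent to an oral consonant, not a nasal (/ɔ/ next to /d͡z/).
/i/ sits next to the nasal /n/ and is therefore nasalised to [ĩ].

[pĩnɛ]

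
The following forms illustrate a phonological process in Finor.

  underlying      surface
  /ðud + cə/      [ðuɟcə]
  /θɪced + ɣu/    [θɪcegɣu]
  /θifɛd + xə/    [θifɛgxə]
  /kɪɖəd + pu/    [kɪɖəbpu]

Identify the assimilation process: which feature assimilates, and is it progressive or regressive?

regressive place assimilation

The segment that alternates is /d/, which surfaces as [ɟ] when adjacent to /c/.
The change alveolar → palatal matches the place of the following /c/, identifying this as place assimilation.
Manner and voice are unchanged, so the assimilation is partial, not total.
Checking the remaining alternations: /d/ → [g] before /ɣ/ (alveolar → velar, matching velar); /d/ → [g] before /x/ (alveolar → velar, matching velar); /d/ → [b] before /p/ (alveolar → bilabial, matching bilabial) — only place changes, and always toward the following segment.
The trigger is the following segment, so the direction is regressive (anticipatory).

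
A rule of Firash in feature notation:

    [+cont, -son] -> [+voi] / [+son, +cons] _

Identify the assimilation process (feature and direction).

The target ([+cont, -son], fricatives) acquires [+voi] next to a sonorant consonant ([+son, +cons]) — it takes on the voicing of its neighbour, so the feature that spreads is voicing.
The conditioning segment sits to the left of the focus bar, meaning the trigger precedes the segment that changes — progressive assimilation.

progressive voicing assimilation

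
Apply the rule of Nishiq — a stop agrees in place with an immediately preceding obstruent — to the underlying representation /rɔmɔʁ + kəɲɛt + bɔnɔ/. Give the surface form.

/k/ is a voiceless velar stop. The preceding trigger /ʁ/ is uvular, so /k/ must become uvular as well.
The voiceless uvular stop is [q], so /k/ → [q].
The same rule applies at the second boundary: /b/ → [d] next to /t/.

[rɔmɔʁqəɲɛtdɔnɔ]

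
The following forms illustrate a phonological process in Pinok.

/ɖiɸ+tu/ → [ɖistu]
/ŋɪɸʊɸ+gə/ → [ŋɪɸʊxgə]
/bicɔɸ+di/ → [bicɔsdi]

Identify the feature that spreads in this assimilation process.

The segment that alternates is /ɸ/, which surfaces as [s] when adjacent to /t/.
The change bilabial → alveolar matches the place of the following /t/, identifying this as place assimilation.
The same holds elsewhere in the data: /ɸ/ → [x] before /g/ (bilabial → velar, matching velar); /ɸ/ → [s] before /d/ (bilabial → alveolar, matching alveolar) — only place changes, and always toward the following segment.

place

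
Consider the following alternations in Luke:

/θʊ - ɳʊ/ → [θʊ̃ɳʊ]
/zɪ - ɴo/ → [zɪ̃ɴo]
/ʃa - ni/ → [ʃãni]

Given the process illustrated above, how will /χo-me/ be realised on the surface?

The data show regressive nasality assimilation (vowel nasalisation): /ʊ/ → [ʊ̃] before /ɳ/; /ɪ/ → [ɪ̃] before /ɴ/; /a/ → [ã] before /n/ — a vowel is nasalised by an immediately following nasal consonant.
The vowel /o/ is adjacent to the following nasal /m/, so it acquires [+nasal] and surfaces as [õ].

[χõme]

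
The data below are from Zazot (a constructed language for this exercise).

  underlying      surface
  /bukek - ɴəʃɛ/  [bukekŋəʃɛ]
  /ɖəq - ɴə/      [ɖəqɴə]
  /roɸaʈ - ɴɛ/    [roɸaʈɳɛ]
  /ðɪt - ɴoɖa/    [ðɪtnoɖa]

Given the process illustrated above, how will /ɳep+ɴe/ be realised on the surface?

The data show progressive place assimilation: /ɴ/ → [ŋ] after /k/; /ɴ/ → [ɳ] after /ʈ/; /ɴ/ → [n] after /t/. In each pair only place changes, matching the preceding consonant, while manner and voice stay constant.
No alternation appears in [ɖəqɴə]: there the adjacent consonants already agree in place (/ɴ/ and /q/ are both uvular), so this form is consistent with the same rule.
/ɴ/ is a voiced uvular nasal. The preceding trigger /p/ is bilabial, so /ɴ/ must become bilabial as well.
A voiced bilabial nasal is [m], so the surface segment is [m].

[ɳepme]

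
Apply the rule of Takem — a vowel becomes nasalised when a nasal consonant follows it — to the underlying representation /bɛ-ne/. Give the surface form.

The vowel /ɛ/ is adjacent to the following nasal /n/, so it acquires [+nasal] and surfaces as [ɛ̃].

[bɛ̃ne]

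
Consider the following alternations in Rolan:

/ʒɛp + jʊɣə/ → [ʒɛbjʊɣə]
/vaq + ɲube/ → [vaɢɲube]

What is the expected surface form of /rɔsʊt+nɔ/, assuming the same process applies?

The data show regressive voicing assimilation: /p/ → [b] before /j/; /q/ → [ɢ] before /ɲ/. In each pair only voicing changes, matching the following consonant, while place and manner stay constant.
The rule targets /t/ (voiceless alveolar stop), which sits before the trigger /n/ (voiced).
Changing only its voicing to voiced gives [d] — the voiced alveolar stop.

[rɔsʊdnɔ]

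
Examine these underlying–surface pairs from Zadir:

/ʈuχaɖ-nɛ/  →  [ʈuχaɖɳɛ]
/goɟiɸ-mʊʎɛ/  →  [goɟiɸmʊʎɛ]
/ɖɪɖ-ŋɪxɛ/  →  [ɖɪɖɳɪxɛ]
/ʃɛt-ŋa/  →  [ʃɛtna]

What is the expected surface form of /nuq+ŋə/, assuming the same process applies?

The data show progressive place assimilation: /n/ → [ɳ] after /ɖ/; /ŋ/ → [ɳ] after /ɖ/; /ŋ/ → [n] after /t/. In each pair only place changes, matching the preceding consonant, while manner and voice stay constant.
Nothing changes in [goɟiɸmʊʎɛ]: there the adjacent consonants already agree in place (/m/ and /ɸ/ are both bilabial), so this form is consistent with the same rule.
/ŋ/ is a voiced velar nasal. The preceding trigger /q/ is uvular, so /ŋ/ must become uvular as well.
A voiced uvular nasal is [ɴ], so the surface segment is [ɴ].

[nuqɴə]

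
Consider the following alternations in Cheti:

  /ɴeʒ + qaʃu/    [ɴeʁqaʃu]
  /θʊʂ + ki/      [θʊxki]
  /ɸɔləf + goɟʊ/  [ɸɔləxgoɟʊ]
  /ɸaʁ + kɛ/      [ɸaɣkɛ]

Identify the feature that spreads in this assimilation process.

Underlying /ʒ/ is realised as [ʁ] next to /q/; /q/ itself does not change.
The change postalveolar → uvular matches the place of the following /q/, identifying this as place assimilation.
The same holds elsewhere in the data: /ʂ/ → [x] before /k/ (retroflex → velar, matching velar); /f/ → [x] before /g/ (labiodental → velar, matching velar); /ʁ/ → [ɣ] before /k/ (uvular → velar, matching velar) — only place changes, and always toward the following segment.

place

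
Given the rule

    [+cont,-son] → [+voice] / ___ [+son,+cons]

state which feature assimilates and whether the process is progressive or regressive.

regressive voicing assimilation

The structural change is [+voice], and the conditioning segment [+son,+cons] (a sonorant consonant) is itself voiced, so the target comes to share the voicing of its neighbour — voicing assimilation.
The conditioning segment sits to the right of the focus bar, meaning the trigger follows the segment that changes — regressive assimilation.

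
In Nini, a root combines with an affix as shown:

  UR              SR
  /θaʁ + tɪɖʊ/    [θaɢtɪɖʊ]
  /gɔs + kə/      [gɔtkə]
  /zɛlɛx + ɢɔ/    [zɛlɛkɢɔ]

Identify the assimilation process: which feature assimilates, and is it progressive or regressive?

regressive manner assimilation

Comparing underlying and surface forms, /ʁ/ → [ɢ] is the alternation; the neighbouring /t/ is constant.
/ʁ/ is a fricative while /t/ is a stop; the output [ɢ] is a stop, matching the trigger — so the feature that spreads is manner.
Place and voice are unchanged, so the assimilation is partial, not total.
The same holds elsewhere in the data: /s/ → [t] before /k/ (fricative → stop, matching a stop); /x/ → [k] before /ɢ/ (fricative → stop, matching a stop) — only manner changes, and always toward the following segment.
The trigger is the following segment, so the direction is regressive (anticipatory).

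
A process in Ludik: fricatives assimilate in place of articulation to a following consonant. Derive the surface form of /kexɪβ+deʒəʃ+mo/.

[kexɪzdeʒəɸmo]

/β/ is a voiced bilabial fricative. The following trigger /d/ is alveolar, so /β/ must become alveolar as well.
The voiced alveolar fricative is [z], so /β/ → [z].
The same rule applies at the second boundary: /ʃ/ → [ɸ] next to /m/.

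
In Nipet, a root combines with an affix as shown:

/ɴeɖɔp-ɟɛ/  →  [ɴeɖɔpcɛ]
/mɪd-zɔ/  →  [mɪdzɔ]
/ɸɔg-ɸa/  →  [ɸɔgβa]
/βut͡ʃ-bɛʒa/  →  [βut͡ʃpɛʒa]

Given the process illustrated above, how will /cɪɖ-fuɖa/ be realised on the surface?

[cɪɖvuɖa]

The data show progressive voicing assimilation: /ɟ/ → [c] after /p/; /ɸ/ → [β] after /g/; /b/ → [p] after /t͡ʃ/. In each pair only voicing changes, matching the preceding consonant, while place and manner stay constant.
Nothing changes in [mɪdzɔ]: there the adjacent consonants already agree in voicing (/z/ and /d/ are both voiced), so this form is consistent with the same rule.
The rule targets /f/ (voiceless labiodental fricative), which sits after the trigger /ɖ/ (voiced).
A voiced labiodental fricative is [v], so the surface segment is [v].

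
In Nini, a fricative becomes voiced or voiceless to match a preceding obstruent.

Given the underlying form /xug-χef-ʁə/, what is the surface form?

[xugʁefχə]

/χ/ is a voiceless uvular fricative. The preceding trigger /g/ is voiced, so /χ/ must become voiced as well.
The voiced uvular fricative is [ʁ], so /χ/ → [ʁ].
The same rule applies at the second boundary: /ʁ/ → [χ] next to /f/.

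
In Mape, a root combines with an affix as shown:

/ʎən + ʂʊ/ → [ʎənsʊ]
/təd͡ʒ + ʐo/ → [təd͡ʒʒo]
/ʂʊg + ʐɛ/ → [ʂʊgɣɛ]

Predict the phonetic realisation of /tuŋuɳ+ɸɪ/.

[tuŋuɳʂɪ]

The data show progressive place assimilation: /ʂ/ → [s] after /n/; /ʐ/ → [ʒ] after /d͡ʒ/; /ʐ/ → [ɣ] after /g/. In each pair only place changes, matching the preceding consonant, while manner and voice stay constant.
The rule targets /ɸ/ (voiceless bilabial fricative), which sits after the trigger /ɳ/ (retroflex).
A voiceless retroflex fricative is [ʂ], so the surface segment is [ʂ].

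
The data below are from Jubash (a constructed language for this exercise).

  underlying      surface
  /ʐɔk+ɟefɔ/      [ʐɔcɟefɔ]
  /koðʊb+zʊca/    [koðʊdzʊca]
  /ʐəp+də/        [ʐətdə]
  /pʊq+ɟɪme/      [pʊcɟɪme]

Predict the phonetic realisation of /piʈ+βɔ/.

[pipβɔ]

The data show regressive place assimilation: /k/ → [c] before /ɟ/; /b/ → [d] before /z/; /p/ → [t] before /d/; /q/ → [c] before /ɟ/. In each pair only place changes, matching the following consonant, while manner and voice stay constant.
The rule targets /ʈ/ (voiceless retroflex stop), which sits before the trigger /β/ (bilabial).
A voiceless bilabial stop is [p], so the surface segment is [p].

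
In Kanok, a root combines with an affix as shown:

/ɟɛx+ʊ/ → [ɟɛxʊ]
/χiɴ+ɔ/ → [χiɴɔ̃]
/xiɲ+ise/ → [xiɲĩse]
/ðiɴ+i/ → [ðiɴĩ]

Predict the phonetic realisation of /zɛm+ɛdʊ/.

[zɛmɛ̃dʊ]

The data show progressive nasality assimilation (vowel nasalisation): /ɔ/ → [ɔ̃] after /ɴ/; /i/ → [ĩ] after /ɲ/; /i/ → [ĩ] after /ɴ/ — a vowel is nasalised by an immediately preceding nasal consonant.
No change occurs in [ɟɛxʊ] because the vowel at the boundary is adjacent to an oral consonant, not a nasal (/ʊ/ next to /x/).
/ɛ/ sits next to the nasal /m/ and is therefore nasalised to [ɛ̃].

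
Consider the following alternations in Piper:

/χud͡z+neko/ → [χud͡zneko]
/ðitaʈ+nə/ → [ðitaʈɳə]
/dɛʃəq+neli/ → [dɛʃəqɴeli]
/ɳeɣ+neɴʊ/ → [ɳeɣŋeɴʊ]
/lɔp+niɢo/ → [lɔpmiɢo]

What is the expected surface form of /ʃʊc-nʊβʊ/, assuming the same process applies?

[ʃʊcɲʊβʊ]

The data show progressive place assimilation: /n/ → [ɳ] after /ʈ/; /n/ → [ɴ] after /q/; /n/ → [ŋ] after /ɣ/; /n/ → [m] after /p/. In each pair only place changes, matching the preceding consonant, while manner and voice stay constant.
Nothing changes in [χud͡zneko]: there the adjacent consonants already agree in place (/n/ and /d͡z/ are both alveolar), so this form is consistent with the same rule.
/n/ is a voiced alveolar nasal. The preceding trigger /c/ is palatal, so /n/ must become palatal as well.
Changing only its place to palatal gives [ɲ] — the voiced palatal nasal.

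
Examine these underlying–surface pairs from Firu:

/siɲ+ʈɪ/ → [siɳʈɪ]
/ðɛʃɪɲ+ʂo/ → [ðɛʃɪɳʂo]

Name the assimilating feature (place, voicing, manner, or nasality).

Underlying /ɲ/ is realised as [ɳ] next to /ʈ/; /ʈ/ itself does not change.
/ɲ/ is palatal while /ʈ/ is retroflex; the output [ɳ] is retroflex, matching the trigger — so the feature that spreads is place.
The same holds elsewhere in the data: /ɲ/ → [ɳ] before /ʂ/ (palatal → retroflex, matching retroflex) — only place changes, and always toward the following segment.

place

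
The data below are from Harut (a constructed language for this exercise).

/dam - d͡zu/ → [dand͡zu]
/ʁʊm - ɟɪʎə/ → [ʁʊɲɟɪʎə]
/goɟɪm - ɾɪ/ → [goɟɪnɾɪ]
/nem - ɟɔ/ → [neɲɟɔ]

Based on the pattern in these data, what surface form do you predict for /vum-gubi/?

[vuŋgubi]

The data show regressive place assimilation: /m/ → [n] before /d͡z/; /m/ → [ɲ] before /ɟ/; /m/ → [n] before /ɾ/. In each pair only place changes, matching the following consonant, while manner and voice stay constant.
/m/ is a voiced bilabial nasal. The following trigger /g/ is velar, so /m/ must become velar as well.
A voiced velar nasal is [ŋ], so the surface segment is [ŋ].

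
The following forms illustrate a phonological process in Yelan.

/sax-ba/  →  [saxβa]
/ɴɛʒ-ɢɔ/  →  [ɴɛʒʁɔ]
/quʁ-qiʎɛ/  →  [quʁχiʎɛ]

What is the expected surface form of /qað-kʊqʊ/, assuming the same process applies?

The data show progressive manner assimilation: /b/ → [β] after /x/; /ɢ/ → [ʁ] after /ʒ/; /q/ → [χ] after /ʁ/. In each pair only manner changes, matching the preceding consonant, while place and voice stay constant.
/k/ is a voiceless velar stop. The preceding trigger /ð/ is a fricative, so /k/ must become a fricative as well.
A voiceless velar fricative is [x], so the surface segment is [x].

[qaðxʊqʊ]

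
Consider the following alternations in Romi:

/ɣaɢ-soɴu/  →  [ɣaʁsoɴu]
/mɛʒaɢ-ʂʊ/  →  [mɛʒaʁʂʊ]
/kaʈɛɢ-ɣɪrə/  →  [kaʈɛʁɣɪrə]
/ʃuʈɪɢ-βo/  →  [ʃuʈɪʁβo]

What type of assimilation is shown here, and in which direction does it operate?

Underlying /ɢ/ is realised as [ʁ] next to /s/; /s/ itself does not change.
The change stop → fricative matches the manner of the following /s/, identifying this as manner assimilation.
Place and voice are unchanged, so the assimilation is partial, not total.
The other alternating forms pattern the same way: /ɢ/ → [ʁ] before /ʂ/ (stop → fricative, matching a fricative); /ɢ/ → [ʁ] before /ɣ/ (stop → fricative, matching a fricative); /ɢ/ → [ʁ] before /β/ (stop → fricative, matching a fricative) — only manner changes, and always toward the following segment.
Since the segment that changes precedes the conditioning segment, the assimilation is regressive.

regressive manner assimilation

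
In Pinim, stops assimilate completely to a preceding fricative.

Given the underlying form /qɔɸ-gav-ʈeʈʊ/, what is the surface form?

/g/ is the segment targeted by the rule; it sits immediately after /ɸ/, so it assimilates completely and surfaces as [ɸ].
The same rule applies at the second boundary: /ʈ/ → [v] next to /v/.

[qɔɸɸavveʈʊ]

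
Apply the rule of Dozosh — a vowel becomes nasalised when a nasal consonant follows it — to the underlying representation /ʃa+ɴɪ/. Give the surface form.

/a/ sits next to the nasal /ɴ/ and is therefore nasalised to [ã].

[ʃãɴɪ]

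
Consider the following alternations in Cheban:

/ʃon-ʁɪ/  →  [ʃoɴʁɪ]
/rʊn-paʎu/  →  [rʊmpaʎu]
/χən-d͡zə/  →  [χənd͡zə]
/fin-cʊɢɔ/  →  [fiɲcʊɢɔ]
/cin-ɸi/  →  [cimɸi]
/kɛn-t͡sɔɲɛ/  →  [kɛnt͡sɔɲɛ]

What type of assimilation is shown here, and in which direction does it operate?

regressive place assimilation

Comparing underlying and surface forms, /n/ → [ɴ] is the alternation; the neighbouring /ʁ/ is constant.
The change alveolar → uvular matches the place of the following /ʁ/, identifying this as place assimilation.
Manner and voice are unchanged, so the assimilation is partial, not total.
The same holds elsewhere in the data: /n/ → [m] before /p/ (alveolar → bilabial, matching bilabial); /n/ → [ɲ] before /c/ (alveolar → palatal, matching palatal); /n/ → [m] before /ɸ/ (alveolar → bilabial, matching bilabial) — only place changes, and always toward the following segment.
Nothing changes in [χənd͡zə], [kɛnt͡sɔɲɛ]: there the adjacent consonants already agree in place (/n/ and /d͡z/ are both alveolar; /n/ and /t͡s/ are both alveolar), so these forms are consistent with the same rule.
The trigger is the following segment, so the direction is regressive (anticipatory).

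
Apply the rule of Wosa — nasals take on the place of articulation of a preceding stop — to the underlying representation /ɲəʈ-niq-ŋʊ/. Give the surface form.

/n/ is a voiced alveolar nasal. The preceding trigger /ʈ/ is retroflex, so /n/ must become retroflex as well.
A voiced retroflex nasal is [ɳ], so the surface segment is [ɳ].
The same rule applies at the second boundary: /ŋ/ → [ɴ] next to /q/.

[ɲəʈɳiqɴʊ]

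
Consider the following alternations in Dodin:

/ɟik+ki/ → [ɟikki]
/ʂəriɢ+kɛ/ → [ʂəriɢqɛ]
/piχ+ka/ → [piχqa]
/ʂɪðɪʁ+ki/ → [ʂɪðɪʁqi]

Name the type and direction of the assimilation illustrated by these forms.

progressive place assimilation

Comparing underlying and surface forms, /k/ → [q] is the alternation; the neighbouring /ɢ/ is constant.
The change velar → uvular matches the place of the preceding /ɢ/, identifying this as place assimilation.
Manner and voice are unchanged, so the assimilation is partial, not total.
Checking the remaining alternations: /k/ → [q] after /χ/ (velar → uvular, matching uvular); /k/ → [q] after /ʁ/ (velar → uvular, matching uvular) — only place changes, and always toward the preceding segment.
No alternation appears in [ɟikki]: there the adjacent consonants already agree in place (/k/ and /k/ are both velar), so this form is consistent with the same rule.
Since the segment that changes follows the conditioning segment, the assimilation is progressive.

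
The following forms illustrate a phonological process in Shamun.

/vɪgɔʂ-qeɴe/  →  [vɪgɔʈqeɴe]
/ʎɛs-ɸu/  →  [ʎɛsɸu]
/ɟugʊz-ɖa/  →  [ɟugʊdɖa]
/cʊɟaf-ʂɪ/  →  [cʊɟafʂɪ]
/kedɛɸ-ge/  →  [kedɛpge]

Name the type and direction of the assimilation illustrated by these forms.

Comparing underlying and surface forms, /ʂ/ → [ʈ] is the alternation; the neighbouring /q/ is constant.
/ʂ/ is a fricative while /q/ is a stop; the output [ʈ] is a stop, matching the trigger — so the feature that spreads is manner.
Place and voice are unchanged, so the assimilation is partial, not total.
The other alternating forms pattern the same way: /z/ → [d] before /ɖ/ (fricative → stop, matching a stop); /ɸ/ → [p] before /g/ (fricative → stop, matching a stop) — only manner changes, and always toward the following segment.
No alternation appears in [ʎɛsɸu], [cʊɟafʂɪ]: there the adjacent consonants already agree in manner (/s/ and /ɸ/ are both fricatives; /f/ and /ʂ/ are both fricatives), so these forms are consistent with the same rule.
The trigger is the following segment, so the direction is regressive (anticipatory).

regressive manner assimilation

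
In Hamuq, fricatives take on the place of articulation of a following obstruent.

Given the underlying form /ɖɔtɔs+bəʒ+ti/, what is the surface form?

/s/ is a voiceless alveolar fricative. The following trigger /b/ is bilabial, so /s/ must become bilabial as well.
Changing only its place to bilabial gives [ɸ] — the voiceless bilabial fricative.
At the second juncture, /ʒ/ likewise becomes [z] adjacent to /t/.

[ɖɔtɔɸbəzti]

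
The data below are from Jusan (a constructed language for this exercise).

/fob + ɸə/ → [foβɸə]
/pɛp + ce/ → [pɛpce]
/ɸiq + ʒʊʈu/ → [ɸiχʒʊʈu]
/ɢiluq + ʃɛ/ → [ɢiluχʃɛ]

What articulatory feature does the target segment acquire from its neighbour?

manner

Comparing underlying and surface forms, /b/ → [β] is the alternation; the neighbouring /ɸ/ is constant.
The change stop → fricative matches the manner of the following /ɸ/, identifying this as manner assimilation.
The other alternating forms pattern the same way: /q/ → [χ] before /ʒ/ (stop → fricative, matching a fricative); /q/ → [χ] before /ʃ/ (stop → fricative, matching a fricative) — only manner changes, and always toward the following segment.
Nothing changes in [pɛpce]: there the adjacent consonants already agree in manner (/p/ and /c/ are both stops), so this form is consistent with the same rule.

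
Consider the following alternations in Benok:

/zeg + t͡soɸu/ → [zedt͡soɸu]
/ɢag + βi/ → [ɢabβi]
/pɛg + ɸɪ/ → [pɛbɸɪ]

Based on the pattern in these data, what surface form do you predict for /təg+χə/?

The data show regressive place assimilation: /g/ → [d] before /t͡s/; /g/ → [b] before /β/; /g/ → [b] before /ɸ/. In each pair only place changes, matching the following consonant, while manner and voice stay constant.
/g/ is a voiced velar stop. The following trigger /χ/ is uvular, so /g/ must become uvular as well.
The voiced uvular stop is [ɢ], so /g/ → [ɢ].

[təɢχə]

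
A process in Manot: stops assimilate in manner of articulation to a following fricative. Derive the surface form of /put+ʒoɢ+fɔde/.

[pusʒoʁfɔde]

/t/ is a voiceless alveolar stop. The following trigger /ʒ/ is a fricative, so /t/ must become a fricative as well.
The voiceless alveolar fricative is [s], so /t/ → [s].
The same rule applies at the second boundary: /ɢ/ → [ʁ] next to /f/.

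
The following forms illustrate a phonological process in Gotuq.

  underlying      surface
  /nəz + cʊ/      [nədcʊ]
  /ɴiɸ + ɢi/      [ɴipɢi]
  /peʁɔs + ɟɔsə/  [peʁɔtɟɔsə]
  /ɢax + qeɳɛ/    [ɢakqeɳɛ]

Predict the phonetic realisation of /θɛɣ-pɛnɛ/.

[θɛgpɛnɛ]

The data show regressive manner assimilation: /z/ → [d] before /c/; /ɸ/ → [p] before /ɢ/; /s/ → [t] before /ɟ/; /x/ → [k] before /q/. In each pair only manner changes, matching the following consonant, while place and voice stay constant.
The rule targets /ɣ/ (voiced velar fricative), which sits before the trigger /p/ (stop).
A voiced velar stop is [g], so the surface segment is [g].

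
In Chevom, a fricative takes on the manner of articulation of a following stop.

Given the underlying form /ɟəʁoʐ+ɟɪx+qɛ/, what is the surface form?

[ɟəʁoɖɟɪkqɛ]

/ʐ/ is a voiced retroflex fricative. The following trigger /ɟ/ is a stop, so /ʐ/ must become a stop as well.
The voiced retroflex stop is [ɖ], so /ʐ/ → [ɖ].
At the second juncture, /x/ likewise becomes [k] adjacent to /q/.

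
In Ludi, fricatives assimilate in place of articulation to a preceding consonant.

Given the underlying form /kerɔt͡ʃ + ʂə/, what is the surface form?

/ʂ/ is a voiceless retroflex fricative. The preceding trigger /t͡ʃ/ is postalveolar, so /ʂ/ must become postalveolar as well.
A voiceless postalveolar fricative is [ʃ], so the surface segment is [ʃ].

[kerɔt͡ʃʃə]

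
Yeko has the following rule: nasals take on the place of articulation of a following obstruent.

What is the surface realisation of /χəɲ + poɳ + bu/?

The rule targets /ɲ/ (voiced palatal nasal), which sits before the trigger /p/ (bilabial).
Changing only its place to bilabial gives [m] — the voiced bilabial nasal.
The same rule applies at the second boundary: /ɳ/ → [m] next to /b/.

[χəmpombu]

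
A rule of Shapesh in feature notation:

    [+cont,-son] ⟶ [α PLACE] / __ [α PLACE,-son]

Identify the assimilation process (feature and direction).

regressive place assimilation

The rule copies the place features (abbreviated [PLACE]) from the environment onto the target, so the assimilating feature is place.
Since the environment is written after the underscore, the trigger follows the target; the direction is regressive.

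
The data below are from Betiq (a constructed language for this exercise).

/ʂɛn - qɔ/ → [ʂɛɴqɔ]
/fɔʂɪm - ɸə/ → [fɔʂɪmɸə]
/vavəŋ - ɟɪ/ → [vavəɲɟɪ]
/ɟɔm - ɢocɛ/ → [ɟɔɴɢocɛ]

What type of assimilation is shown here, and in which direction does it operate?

Underlying /n/ is realised as [ɴ] next to /q/; /q/ itself does not change.
/n/ is alveolar while /q/ is uvular; the output [ɴ] is uvular, matching the trigger — so the feature that spreads is place.
Manner and voice are unchanged, so the assimilation is partial, not total.
Checking the remaining alternations: /ŋ/ → [ɲ] before /ɟ/ (velar → palatal, matching palatal); /m/ → [ɴ] before /ɢ/ (bilabial → uvular, matching uvular) — only place changes, and always toward the following segment.
Nothing changes in [fɔʂɪmɸə]: there the adjacent consonants already agree in place (/m/ and /ɸ/ are both bilabial), so this form is consistent with the same rule.
The trigger is the following segment, so the direction is regressive (anticipatory).

regressive place assimilation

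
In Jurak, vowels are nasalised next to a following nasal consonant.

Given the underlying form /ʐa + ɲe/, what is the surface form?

[ʐãɲe]

The vowel /a/ is adjacent to the following nasal /ɲ/, so it acquires [+nasal] and surfaces as [ã].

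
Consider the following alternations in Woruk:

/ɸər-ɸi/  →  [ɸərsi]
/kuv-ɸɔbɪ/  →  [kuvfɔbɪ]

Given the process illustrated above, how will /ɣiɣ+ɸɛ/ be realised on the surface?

[ɣiɣxɛ]

The data show progressive place assimilation: /ɸ/ → [s] after /r/; /ɸ/ → [f] after /v/. In each pair only place changes, matching the preceding consonant, while manner and voice stay constant.
/ɸ/ is a voiceless bilabial fricative. The preceding trigger /ɣ/ is velar, so /ɸ/ must become velar as well.
A voiceless velar fricative is [x], so the surface segment is [x].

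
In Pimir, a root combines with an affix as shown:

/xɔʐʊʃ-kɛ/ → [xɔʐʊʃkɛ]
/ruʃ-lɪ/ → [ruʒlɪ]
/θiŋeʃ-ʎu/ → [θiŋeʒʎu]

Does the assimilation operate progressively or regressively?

Comparing underlying and surface forms, /ʃ/ → [ʒ] is the alternation; the neighbouring /l/ is constant.
/ʃ/ is voiceless while /l/ is voiced; the output [ʒ] is voiced, matching the trigger — so the feature that spreads is voicing.
The other alternating form patterns the same way: /ʃ/ → [ʒ] before /ʎ/ (voiceless → voiced, matching voiced) — only voicing changes, and always toward the following segment.
No alternation appears in [xɔʐʊʃkɛ]: there the adjacent consonants already agree in voicing (/ʃ/ and /k/ are both voiceless), so this form is consistent with the same rule.
The trigger is the following segment, so the direction is regressive (anticipatory).

regressive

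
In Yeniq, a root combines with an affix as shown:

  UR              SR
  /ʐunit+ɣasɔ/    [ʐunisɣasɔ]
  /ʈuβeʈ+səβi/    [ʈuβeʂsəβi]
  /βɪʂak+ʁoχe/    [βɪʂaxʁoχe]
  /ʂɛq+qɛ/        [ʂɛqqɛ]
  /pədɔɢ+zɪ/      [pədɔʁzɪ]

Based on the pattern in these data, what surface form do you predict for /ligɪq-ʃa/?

[ligɪχʃa]

The data show regressive manner assimilation: /t/ → [s] before /ɣ/; /ʈ/ → [ʂ] before /s/; /k/ → [x] before /ʁ/; /ɢ/ → [ʁ] before /z/. In each pair only manner changes, matching the following consonant, while place and voice stay constant.
No alternation appears in [ʂɛqqɛ]: there the adjacent consonants already agree in manner (/q/ and /q/ are both stops), so this form is consistent with the same rule.
/q/ is a voiceless uvular stop. The following trigger /ʃ/ is a fricative, so /q/ must become a fricative as well.
Changing only its manner to fricative gives [χ] — the voiceless uvular fricative.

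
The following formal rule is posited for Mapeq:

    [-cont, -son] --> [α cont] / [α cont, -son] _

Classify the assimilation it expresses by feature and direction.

progressive manner assimilation

The rule copies [cont] (continuancy) from the environment onto the target stops; since [±cont] encodes the stop/fricative manner contrast, the assimilating dimension is manner.
The conditioning segment sits to the left of the focus bar, meaning the trigger precedes the segment that changes — progressive assimilation.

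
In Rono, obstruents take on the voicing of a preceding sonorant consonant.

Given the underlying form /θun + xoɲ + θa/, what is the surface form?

The rule targets /x/ (voiceless velar fricative), which sits after the trigger /n/ (voiced).
Changing only its voicing to voiced gives [ɣ] — the voiced velar fricative.
At the second juncture, /θ/ likewise becomes [ð] adjacent to /ɲ/.

[θunɣoɲða]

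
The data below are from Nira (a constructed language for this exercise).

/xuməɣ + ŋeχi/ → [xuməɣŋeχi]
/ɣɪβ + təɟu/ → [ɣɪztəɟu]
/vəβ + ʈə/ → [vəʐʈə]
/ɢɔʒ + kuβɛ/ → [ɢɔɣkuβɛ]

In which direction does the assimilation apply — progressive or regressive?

Underlying /β/ is realised as [z] next to /t/; /t/ itself does not change.
The change bilabial → alveolar matches the place of the following /t/, identifying this as place assimilation.
Checking the remaining alternations: /β/ → [ʐ] before /ʈ/ (bilabial → retroflex, matching retroflex); /ʒ/ → [ɣ] before /k/ (postalveolar → velar, matching velar) — only place changes, and always toward the following segment.
Nothing changes in [xuməɣŋeχi]: there the adjacent consonants already agree in place (/ɣ/ and /ŋ/ are both velar), so this form is consistent with the same rule.
The trigger is the following segment, so the direction is regressive (anticipatory).

regressive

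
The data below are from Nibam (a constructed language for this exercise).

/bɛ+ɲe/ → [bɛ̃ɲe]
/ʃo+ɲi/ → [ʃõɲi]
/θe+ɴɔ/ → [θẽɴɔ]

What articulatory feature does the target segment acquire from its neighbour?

nasality

The vowel /ɛ/ surfaces as nasalised [ɛ̃] next to the following nasal /ɲ/ — it has acquired the [+nasal] feature of its neighbour.
Likewise in the remaining data: /o/ → [õ] before /ɲ/; /e/ → [ẽ] before /ɴ/ — each time a vowel is nasalised next to a following nasal.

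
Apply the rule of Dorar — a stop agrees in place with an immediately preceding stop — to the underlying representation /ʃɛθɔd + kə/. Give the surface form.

[ʃɛθɔdtə]

/k/ is a voiceless velar stop. The preceding trigger /d/ is alveolar, so /k/ must become alveolar as well.
The voiceless alveolar stop is [t], so /k/ → [t].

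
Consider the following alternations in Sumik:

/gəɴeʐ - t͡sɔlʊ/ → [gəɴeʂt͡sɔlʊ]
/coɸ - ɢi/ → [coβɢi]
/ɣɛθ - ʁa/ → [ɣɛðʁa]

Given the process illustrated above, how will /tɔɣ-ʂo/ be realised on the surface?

The data show regressive voicing assimilation: /ʐ/ → [ʂ] before /t͡s/; /ɸ/ → [β] before /ɢ/; /θ/ → [ð] before /ʁ/. In each pair only voicing changes, matching the following consonant, while place and manner stay constant.
The rule targets /ɣ/ (voiced velar fricative), which sits before the trigger /ʂ/ (voiceless).
A voiceless velar fricative is [x], so the surface segment is [x].

[tɔxʂo]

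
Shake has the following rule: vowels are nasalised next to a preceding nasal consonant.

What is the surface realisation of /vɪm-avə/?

[vɪmãvə]

The vowel /a/ is adjacent to the preceding nasal /m/, so it acquires [+nasal] and surfaces as [ã].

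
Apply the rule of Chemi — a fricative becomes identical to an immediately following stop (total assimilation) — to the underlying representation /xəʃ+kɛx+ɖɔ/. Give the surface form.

[xəkkɛɖɖɔ]

/ʃ/ is the segment targeted by the rule; it sits immediately before /k/, so it assimilates completely and surfaces as [k].
The same rule applies at the second boundary: /x/ → [ɖ] next to /ɖ/.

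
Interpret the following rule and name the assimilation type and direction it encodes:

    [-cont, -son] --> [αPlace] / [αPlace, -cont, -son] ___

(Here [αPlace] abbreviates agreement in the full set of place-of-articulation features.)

The shared variable α links the value of the place features (abbreviated [Place]) on the target to the same value on the neighbouring segment, so place is the feature that assimilates.
The conditioning segment sits to the left of the focus bar, meaning the trigger precedes the segment that changes — progressive assimilation.

progressive place assimilation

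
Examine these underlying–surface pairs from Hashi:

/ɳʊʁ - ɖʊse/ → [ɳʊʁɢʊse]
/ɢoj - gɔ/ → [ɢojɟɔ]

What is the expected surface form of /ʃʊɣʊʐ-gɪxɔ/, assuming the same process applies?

[ʃʊɣʊʐɖɪxɔ]

The data show progressive place assimilation: /ɖ/ → [ɢ] after /ʁ/; /g/ → [ɟ] after /j/. In each pair only place changes, matching the preceding consonant, while manner and voice stay constant.
The rule targets /g/ (voiced velar stop), which sits after the trigger /ʐ/ (retroflex).
Changing only its place to retroflex gives [ɖ] — the voiced retroflex stop.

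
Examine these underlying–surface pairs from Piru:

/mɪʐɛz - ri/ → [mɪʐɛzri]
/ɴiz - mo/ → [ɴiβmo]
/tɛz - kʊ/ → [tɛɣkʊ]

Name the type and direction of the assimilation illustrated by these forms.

regressive place assimilation

Comparing underlying and surface forms, /z/ → [β] is the alternation; the neighbouring /m/ is constant.
/z/ is alveolar while /m/ is bilabial; the output [β] is bilabial, matching the trigger — so the feature that spreads is place.
Manner and voice are unchanged, so the assimilation is partial, not total.
Checking the remaining alternation: /z/ → [ɣ] before /k/ (alveolar → velar, matching velar) — only place changes, and always toward the following segment.
No alternation appears in [mɪʐɛzri]: there the adjacent consonants already agree in place (/z/ and /r/ are both alveolar), so this form is consistent with the same rule.
The trigger is the following segment, so the direction is regressive (anticipatory).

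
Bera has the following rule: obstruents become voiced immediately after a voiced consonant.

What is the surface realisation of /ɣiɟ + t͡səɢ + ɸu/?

[ɣiɟd͡zəɢβu]

/t͡s/ is a voiceless alveolar affricate. The preceding trigger /ɟ/ is voiced, so /t͡s/ must become voiced as well.
The voiced alveolar affricate is [d͡z], so /t͡s/ → [d͡z].
At the second juncture, /ɸ/ likewise becomes [β] adjacent to /ɢ/.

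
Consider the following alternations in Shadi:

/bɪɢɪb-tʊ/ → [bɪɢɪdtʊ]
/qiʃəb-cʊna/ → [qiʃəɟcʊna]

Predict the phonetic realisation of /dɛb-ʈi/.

[dɛɖʈi]

The data show regressive place assimilation: /b/ → [d] before /t/; /b/ → [ɟ] before /c/. In each pair only place changes, matching the following consonant, while manner and voice stay constant.
/b/ is a voiced bilabial stop. The following trigger /ʈ/ is retroflex, so /b/ must become retroflex as well.
Changing only its place to retroflex gives [ɖ] — the voiced retroflex stop.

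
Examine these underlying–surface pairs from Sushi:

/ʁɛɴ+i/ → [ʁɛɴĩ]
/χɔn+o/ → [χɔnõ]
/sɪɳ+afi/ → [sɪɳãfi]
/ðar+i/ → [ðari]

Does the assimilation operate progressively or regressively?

The vowel /i/ surfaces as nasalised [ĩ] next to the preceding nasal /ɴ/ — it has acquired the [+nasal] feature of its neighbour.
The other forms show the same pattern: /o/ → [õ] after /n/; /a/ → [ã] after /ɳ/ — each time a vowel is nasalised next to a preceding nasal.
No change occurs in [ðari] because the vowel at the boundary is adjacent to an oral consonant, not a nasal (/i/ next to /r/).
Because the conditioning nasal is to the left of the vowel that changes, the process is progressive (perseverative).

progressive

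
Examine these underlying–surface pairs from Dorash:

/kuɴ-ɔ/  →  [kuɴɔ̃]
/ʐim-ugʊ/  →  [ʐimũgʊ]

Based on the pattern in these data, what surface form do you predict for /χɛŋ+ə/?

The data show progressive nasality assimilation (vowel nasalisation): /ɔ/ → [ɔ̃] after /ɴ/; /u/ → [ũ] after /m/ — a vowel is nasalised by an immediately preceding nasal consonant.
/ə/ sits next to the nasal /ŋ/ and is therefore nasalised to [ə̃].

[χɛŋə̃]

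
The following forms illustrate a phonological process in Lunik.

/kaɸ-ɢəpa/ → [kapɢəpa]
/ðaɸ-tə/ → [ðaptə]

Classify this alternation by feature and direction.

Underlying /ɸ/ is realised as [p] next to /ɢ/; /ɢ/ itself does not change.
/ɸ/ is a fricative while /ɢ/ is a stop; the output [p] is a stop, matching the trigger — so the feature that spreads is manner.
Place and voice are unchanged, so the assimilation is partial, not total.
The same holds elsewhere in the data: /ɸ/ → [p] before /t/ (fricative → stop, matching a stop) — only manner changes, and always toward the following segment.
The trigger is the following segment, so the direction is regressive (anticipatory).

regressive manner assimilation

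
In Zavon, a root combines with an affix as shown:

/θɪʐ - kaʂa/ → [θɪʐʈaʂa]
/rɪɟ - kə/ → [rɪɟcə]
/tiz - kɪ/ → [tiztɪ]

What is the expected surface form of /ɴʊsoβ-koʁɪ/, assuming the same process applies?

The data show progressive place assimilation: /k/ → [ʈ] after /ʐ/; /k/ → [c] after /ɟ/; /k/ → [t] after /z/. In each pair only place changes, matching the preceding consonant, while manner and voice stay constant.
The rule targets /k/ (voiceless velar stop), which sits after the trigger /β/ (bilabial).
The voiceless bilabial stop is [p], so /k/ → [p].

[ɴʊsoβpoʁɪ]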